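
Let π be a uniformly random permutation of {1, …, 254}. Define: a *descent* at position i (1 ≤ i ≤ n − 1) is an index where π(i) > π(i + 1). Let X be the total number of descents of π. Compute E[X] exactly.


Write X = Σ X_I over i = 1, …, 253, with X_I the indicator of one descent.
There are 253 indicators.
For each fixed i, the pair (π(i), π(i+1)) is a uniformly random ordered pair of distinct values from {1, …, 254}; by symmetry P[π(i) > π(i+1)] = 1/2.
By linearity: E[X] = 253 · (1/2) = (254 − 1) · (1/2) = 253/2 ≈ 126.500000.

E[X] = 253/2 = 126.500000.


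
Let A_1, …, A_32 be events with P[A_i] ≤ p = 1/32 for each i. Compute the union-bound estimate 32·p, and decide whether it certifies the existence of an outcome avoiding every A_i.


Union bound: P[∪_{i=1}^{32} A_i] ≤ Σ_i P[A_i] ≤ 32·p = 32·(1/32) = 1.
Numerically: 1 ≈ 1.0000000.
Is 1 < 1? NO.
Since the bound 1 is ≥ 1, the union bound is uninformative here; it does NOT by itself certify existence.

32·p = 1 ≈ 1.0000000; existence NOT certified by the union bound.


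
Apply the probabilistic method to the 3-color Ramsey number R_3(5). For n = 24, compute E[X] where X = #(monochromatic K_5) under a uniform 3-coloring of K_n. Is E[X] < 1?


E[X] = C(24, 5) · 3^{1 − 10} = 42504 · 3^{−9} = 42504/19683.
As a reduced fraction: E[X] = 14168/6561 ≈ 2.159427.
Is E[X] < 1? NO.
Since E[X] ≥ 1, the first-moment bound is inconclusive at n = 24; it does NOT by itself certify R_3(5) > 24.

E[X] = 14168/6561 ≈ 2.159427; E[X] ≥ 1; first-moment method inconclusive here.


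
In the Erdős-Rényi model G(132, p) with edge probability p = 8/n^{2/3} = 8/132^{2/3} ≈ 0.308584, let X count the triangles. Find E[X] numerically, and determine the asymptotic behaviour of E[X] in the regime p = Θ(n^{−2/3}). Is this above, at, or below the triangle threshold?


Number of potential triangles: C(132, 3) = 374660.
Each occurs with probability p³ ≈ (0.308584)³ ≈ 2.93847567e-02.
By linearity: E[X] = C(132, 3)·p³ ≈ 374660 · 2.93847567e-02 ≈ 11009.292929.
Since α = 2/3 < 1, p = c/n^{2/3} ≫ 1/n is above the triangle threshold p ~ 1/n. Asymptotically E[X] ~ (c³/6)·n^{3(1−α)} = (8³/6)·n^{1} → ∞; triangles are abundant w.h.p.

E[X] ≈ 11009.292929; in regime p = Θ(1/n^{2/3}) E[X] diverges (above the triangle threshold p ~ 1/n).


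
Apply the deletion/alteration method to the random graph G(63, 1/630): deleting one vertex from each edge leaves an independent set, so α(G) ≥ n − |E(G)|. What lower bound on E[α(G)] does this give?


E[|E(G)|] = C(63, 2)·p = 1953 · (1/630) = 31/10.
E[α(G)] ≥ n − E[|E(G)|] = 63 − 31/10 = 599/10.
Numerically: ≈ 59.90000.
(This is only a lower bound; the true E[α(G)] may be larger.)

E[α(G)] ≥ 599/10 ≈ 59.90000.


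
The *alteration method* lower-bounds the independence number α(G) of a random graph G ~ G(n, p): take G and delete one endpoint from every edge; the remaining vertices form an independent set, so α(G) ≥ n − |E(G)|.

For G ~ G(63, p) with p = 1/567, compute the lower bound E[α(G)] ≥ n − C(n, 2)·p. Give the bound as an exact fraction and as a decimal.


E[|E(G)|] = C(63, 2)·p = 1953 · (1/567) = 31/9.
E[α(G)] ≥ n − E[|E(G)|] = 63 − 31/9 = 536/9.
Numerically: ≈ 59.55556.
(This is only a lower bound; the true E[α(G)] may be larger.)

E[α(G)] ≥ 536/9 ≈ 59.55556.


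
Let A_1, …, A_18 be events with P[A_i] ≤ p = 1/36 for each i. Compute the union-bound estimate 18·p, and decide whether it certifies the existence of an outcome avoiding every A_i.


Union bound: P[∪_{i=1}^{18} A_i] ≤ Σ_i P[A_i] ≤ 18·p = 18·(1/36) = 1/2.
Numerically: 1/2 ≈ 0.5000000.
Is 1/2 < 1? YES.
Since P[∪ A_i] ≤ 1/2 < 1, the complement has P[∩ A_i^c] ≥ 1 − 1/2 = 1/2 > 0, so some outcome avoids every A_i.

18·p = 1/2 ≈ 0.5000000; existence CERTIFIED by the union bound.


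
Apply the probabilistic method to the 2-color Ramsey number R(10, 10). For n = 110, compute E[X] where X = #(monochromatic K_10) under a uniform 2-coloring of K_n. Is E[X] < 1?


E[X] = C(110, 10) · 2^{1 − 45} = 46897636623981 · 2^{−44} = 46897636623981/17592186044416.
As a reduced fraction: E[X] = 46897636623981/17592186044416 ≈ 2.665822.
Is E[X] < 1? NO.
Since E[X] ≥ 1, the first-moment bound is inconclusive at n = 110; it does NOT by itself certify R(10, 10) > 110.

E[X] = 46897636623981/17592186044416 ≈ 2.665822; E[X] ≥ 1; first-moment method inconclusive here.


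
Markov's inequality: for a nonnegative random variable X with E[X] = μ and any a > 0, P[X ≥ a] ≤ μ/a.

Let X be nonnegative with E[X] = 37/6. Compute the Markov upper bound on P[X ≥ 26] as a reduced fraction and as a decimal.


μ = E[X] = 37/6, a = 26.
Markov: P[X ≥ 26] ≤ μ/a = (37/6)/26 = 37/156.
Numerically: ≈ 0.2372.
(Since a = 26 > μ = 6.1667, the bound 37/156 is < 1 and informative.)

P[X ≥ 26] ≤ 37/156 ≈ 0.2372.


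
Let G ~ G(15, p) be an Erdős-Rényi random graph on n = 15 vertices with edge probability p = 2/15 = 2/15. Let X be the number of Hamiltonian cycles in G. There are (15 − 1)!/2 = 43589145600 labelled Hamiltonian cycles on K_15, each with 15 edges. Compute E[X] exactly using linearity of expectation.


K_15 has (15 − 1)!/2 = 43589145600 labelled Hamiltonian cycles.
For each such Hamiltonian cycle H, let X_H = 1 if all 15 edges of H are present in G. Then P[X_H = 1] = p^{15} = (2/15)^{15} = 32768/437893890380859375.
Summing the indicators: E[X] = Σ_H E[X_H] = 43589145600 · p^{15} = 43589145600 · 32768/437893890380859375 = 235115905024/72081298828125.
Numerically: E[X] ≈ 0.003262.

E[X] = 43589145600 · (2/15)^{15} = 235115905024/72081298828125 ≈ 0.003262.


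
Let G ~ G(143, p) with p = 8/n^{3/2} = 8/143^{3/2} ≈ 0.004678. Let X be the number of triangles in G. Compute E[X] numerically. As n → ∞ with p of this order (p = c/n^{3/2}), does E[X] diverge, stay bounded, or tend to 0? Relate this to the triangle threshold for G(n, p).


Number of potential triangles: C(143, 3) = 477191.
Each occurs with probability p³ ≈ (0.004678)³ ≈ 1.023901e-07.
By linearity: E[X] = C(143, 3)·p³ ≈ 477191 · 1.023901e-07 ≈ 0.0489.
Since α = 3/2 > 1, p = c/n^{3/2} = o(1/n) is below the triangle threshold p ~ 1/n. Asymptotically E[X] ~ (c³/6)·n^{3(1−α)} = (8³/6)·n^{-1.5} → 0, so by Markov's inequality G has no triangles w.h.p.

E[X] ≈ 0.0489; in regime p = Θ(1/n^{3/2}) E[X] tends to 0 (below the triangle threshold p ~ 1/n).


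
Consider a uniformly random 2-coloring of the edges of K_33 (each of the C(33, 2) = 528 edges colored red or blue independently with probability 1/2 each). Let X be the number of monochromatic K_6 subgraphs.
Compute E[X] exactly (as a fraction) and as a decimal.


Let X = Σ_S X_S over the C(33, 6) = 1107568 subsets S of size 6, where X_S = 1 if the K_6 on S is monochromatic.
For a fixed S, the K_6 on S has C(6, 2) = 15 edges. P[all 15 edges red] = (1/2)^15, and likewise for blue, so P[monochromatic] = 2·(1/2)^15 = 2^{1 − 15} = 1/16384.
By linearity of expectation: E[X] = C(33, 6) · 2^{1 − 15} = 1107568 · 1/16384 = 69223/1024.
Numerically: E[X] ≈ 67.601.

E[X] = C(33,6)·2^(1−C(6,2)) = 69223/1024 ≈ 67.601.


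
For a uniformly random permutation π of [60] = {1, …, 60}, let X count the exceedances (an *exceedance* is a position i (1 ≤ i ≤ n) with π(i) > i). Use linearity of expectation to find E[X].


Write X = Σ_{i=1}^{60} X_i, where X_i = 1_{π(i) > i}.
For each fixed i, π(i) is uniform over {1, …, 60} (marginal of a uniform permutation), so P[π(i) > i] = (n − i)/n. Summing: Σ_{i=1}^{60} (n − i)/n = (0 + 1 + … + 59)/60 = 60(60 − 1)/(2·60) = (60 − 1)/2.
Hence E[X] = Σ_{i=1}^{60} (60 − i)/60 = 59/2 ≈ 29.5000.

E[X] = 59/2 = 29.5000.


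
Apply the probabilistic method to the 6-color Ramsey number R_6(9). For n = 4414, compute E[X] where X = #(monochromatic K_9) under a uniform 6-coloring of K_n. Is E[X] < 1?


E[X] = C(4414, 9) · 6^{1 − 36} = 1738535657024887384307025382 · 6^{−35} = 1738535657024887384307025382/1719070799748422591028658176.
As a reduced fraction: E[X] = 869267828512443692153512691/859535399874211295514329088 ≈ 1.01132.
Is E[X] < 1? NO.
Since E[X] ≥ 1, the first-moment bound is inconclusive at n = 4414; it does NOT by itself certify R_6(9) > 4414.

E[X] = 869267828512443692153512691/859535399874211295514329088 ≈ 1.01132; E[X] ≥ 1; first-moment method inconclusive here.


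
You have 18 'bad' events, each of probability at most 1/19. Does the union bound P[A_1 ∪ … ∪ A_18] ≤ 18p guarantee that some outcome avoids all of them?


Union bound: P[∪_{i=1}^{18} A_i] ≤ Σ_i P[A_i] ≤ 18·p = 18·(1/19) = 18/19.
Numerically: 18/19 ≈ 0.9474.
Is 18/19 < 1? YES.
Since P[∪ A_i] ≤ 18/19 < 1, the complement has P[∩ A_i^c] ≥ 1 − 18/19 = 1/19 > 0, so some outcome avoids every A_i.

18·p = 18/19 ≈ 0.9474; existence CERTIFIED by the union bound.


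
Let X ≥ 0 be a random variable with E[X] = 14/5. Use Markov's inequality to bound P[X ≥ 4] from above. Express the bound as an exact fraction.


μ = E[X] = 14/5, a = 4.
Markov: P[X ≥ 4] ≤ μ/a = (14/5)/4 = 7/10.
Numerically: ≈ 0.70000.
(Since a = 4 > μ = 2.80000, the bound 7/10 is < 1 and informative.)

P[X ≥ 4] ≤ 7/10 ≈ 0.70000.


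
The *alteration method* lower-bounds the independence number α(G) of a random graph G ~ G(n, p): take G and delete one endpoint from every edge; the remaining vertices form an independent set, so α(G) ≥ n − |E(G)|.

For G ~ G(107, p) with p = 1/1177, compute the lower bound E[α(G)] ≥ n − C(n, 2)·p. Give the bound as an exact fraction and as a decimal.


E[|E(G)|] = C(107, 2)·p = 5671 · (1/1177) = 53/11.
E[α(G)] ≥ n − E[|E(G)|] = 107 − 53/11 = 1124/11.
Numerically: ≈ 102.18182.
(This is only a lower bound; the true E[α(G)] may be larger.)

E[α(G)] ≥ 1124/11 ≈ 102.18182.


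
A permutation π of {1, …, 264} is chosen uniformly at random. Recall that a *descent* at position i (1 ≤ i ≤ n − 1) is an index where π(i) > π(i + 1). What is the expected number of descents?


Write X = Σ X_I over i = 1, …, 263, with X_I the indicator of one descent.
There are 263 indicators.
For each fixed i, the pair (π(i), π(i+1)) is a uniformly random ordered pair of distinct values from {1, …, 264}; by symmetry P[π(i) > π(i+1)] = 1/2.
By linearity: E[X] = 263 · (1/2) = (264 − 1) · (1/2) = 263/2 ≈ 131.50000.

E[X] = 263/2 = 131.50000.


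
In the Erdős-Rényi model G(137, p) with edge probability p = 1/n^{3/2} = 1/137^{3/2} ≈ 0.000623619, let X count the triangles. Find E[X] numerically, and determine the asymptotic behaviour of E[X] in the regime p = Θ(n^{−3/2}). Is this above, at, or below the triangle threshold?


Number of potential triangles: C(137, 3) = 419220.
Each occurs with probability p³ ≈ (0.000623619)³ ≈ 2.42525522e-10.
By linearity: E[X] = C(137, 3)·p³ ≈ 419220 · 2.42525522e-10 ≈ 0.000102.
Since α = 3/2 > 1, p = c/n^{3/2} = o(1/n) is below the triangle threshold p ~ 1/n. Asymptotically E[X] ~ (c³/6)·n^{3(1−α)} = (1³/6)·n^{-1.5} → 0, so by Markov's inequality G has no triangles w.h.p.

E[X] ≈ 0.000102; in regime p = Θ(1/n^{3/2}) E[X] tends to 0 (below the triangle threshold p ~ 1/n).


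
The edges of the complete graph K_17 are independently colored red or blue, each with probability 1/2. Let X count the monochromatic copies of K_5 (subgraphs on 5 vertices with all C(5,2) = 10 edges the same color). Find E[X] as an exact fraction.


Let X = Σ_S X_S over the C(17, 5) = 6188 subsets S of size 5, where X_S = 1 if the K_5 on S is monochromatic.
For a fixed S, the K_5 on S has C(5, 2) = 10 edges. P[all 10 edges red] = (1/2)^10, and likewise for blue, so P[monochromatic] = 2·(1/2)^10 = 2^{1 − 10} = 1/512.
Summing: E[X] = C(17, 5) · 2^{1 − 10} = 6188 · 1/512 = 1547/128.
Numerically: E[X] ≈ 12.0859.

E[X] = C(17,5)·2^(1−C(5,2)) = 1547/128 ≈ 12.0859.


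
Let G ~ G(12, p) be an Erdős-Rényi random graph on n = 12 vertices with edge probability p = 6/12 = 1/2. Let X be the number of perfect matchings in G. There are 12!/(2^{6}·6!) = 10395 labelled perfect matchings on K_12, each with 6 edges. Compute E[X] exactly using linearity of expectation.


K_12 has 12!/(2^{6}·6!) = 10395 labelled perfect matchings.
For each such perfect matching H, let X_H = 1 if all 6 edges of H are present in G. Then P[X_H = 1] = p^{6} = (1/2)^{6} = 1/64.
Summing the indicators: E[X] = Σ_H E[X_H] = 10395 · p^{6} = 10395 · 1/64 = 10395/64.
Numerically: E[X] ≈ 162.4.

E[X] = 10395 · (1/2)^{6} = 10395/64 ≈ 162.4.


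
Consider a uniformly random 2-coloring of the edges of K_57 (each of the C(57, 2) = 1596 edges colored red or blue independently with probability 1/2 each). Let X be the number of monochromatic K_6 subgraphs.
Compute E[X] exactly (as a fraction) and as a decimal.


Let X = Σ_S X_S over the C(57, 6) = 36288252 subsets S of size 6, where X_S = 1 if the K_6 on S is monochromatic.
For a fixed S, the K_6 on S has C(6, 2) = 15 edges. P[all 15 edges red] = (1/2)^15, and likewise for blue, so P[monochromatic] = 2·(1/2)^15 = 2^{1 − 15} = 1/16384.
By linearity: E[X] = C(57, 6) · 2^{1 − 15} = 36288252 · 1/16384 = 9072063/4096.
Numerically: E[X] ≈ 2214.8591.

E[X] = C(57,6)·2^(1−C(6,2)) = 9072063/4096 ≈ 2214.8591.


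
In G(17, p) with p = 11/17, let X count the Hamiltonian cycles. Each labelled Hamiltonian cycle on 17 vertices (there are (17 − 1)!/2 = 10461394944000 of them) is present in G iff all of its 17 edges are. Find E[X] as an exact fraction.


K_17 has (17 − 1)!/2 = 10461394944000 labelled Hamiltonian cycles.
For each such Hamiltonian cycle H, let X_H = 1 if all 17 edges of H are present in G. Then P[X_H = 1] = p^{17} = (11/17)^{17} = 505447028499293771/827240261886336764177.
By linearity: E[X] = Σ_H E[X_H] = 10461394944000 · p^{17} = 10461394944000 · 505447028499293771/827240261886336764177 = 5287680988402335763510093824000/827240261886336764177.
Numerically: E[X] ≈ 6.392e+09.

E[X] = 10461394944000 · (11/17)^{17} = 5287680988402335763510093824000/827240261886336764177 ≈ 6.392e+09.


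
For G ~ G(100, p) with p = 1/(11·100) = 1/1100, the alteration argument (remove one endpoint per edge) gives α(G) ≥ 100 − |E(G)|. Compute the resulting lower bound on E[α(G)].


E[|E(G)|] = C(100, 2)·p = 4950 · (1/1100) = 9/2.
E[α(G)] ≥ n − E[|E(G)|] = 100 − 9/2 = 191/2.
Numerically: ≈ 95.50000.
(This is only a lower bound; the true E[α(G)] may be larger.)

E[α(G)] ≥ 191/2 ≈ 95.50000.


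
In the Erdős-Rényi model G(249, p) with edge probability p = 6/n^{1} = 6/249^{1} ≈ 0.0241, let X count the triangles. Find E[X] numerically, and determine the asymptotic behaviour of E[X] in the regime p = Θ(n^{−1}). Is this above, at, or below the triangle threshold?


Number of potential triangles: C(249, 3) = 2542124.
Each occurs with probability p³ ≈ (0.0241)³ ≈ 1.399122e-05.
By linearity: E[X] = C(249, 3)·p³ ≈ 2542124 · 1.399122e-05 ≈ 35.5674.
Here α = 1, so p = 6/n is exactly at the triangle threshold p ~ 1/n. Asymptotically E[X] → c³/6 = 6³/6 = 36 ≈ 36.0000, a bounded constant. In this regime the triangle count is asymptotically Poisson(c³/6).

E[X] ≈ 35.5674; in regime p = Θ(1/n^{1}) E[X] stays bounded (at the triangle threshold p ~ 1/n).


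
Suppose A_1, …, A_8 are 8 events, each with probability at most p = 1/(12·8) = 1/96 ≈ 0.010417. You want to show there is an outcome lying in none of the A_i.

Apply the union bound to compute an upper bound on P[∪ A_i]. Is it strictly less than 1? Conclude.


Union bound: P[∪_{i=1}^{8} A_i] ≤ Σ_i P[A_i] ≤ 8·p = 8·(1/96) = 1/12.
Numerically: 1/12 ≈ 0.083333.
Is 1/12 < 1? YES.
Since P[∪ A_i] ≤ 1/12 < 1, the complement has P[∩ A_i^c] ≥ 1 − 1/12 = 11/12 > 0, so some outcome avoids every A_i.

8·p = 1/12 ≈ 0.083333; existence CERTIFIED by the union bound.


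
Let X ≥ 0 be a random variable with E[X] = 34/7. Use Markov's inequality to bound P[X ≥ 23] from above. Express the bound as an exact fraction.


μ = E[X] = 34/7, a = 23.
Markov: P[X ≥ 23] ≤ μ/a = (34/7)/23 = 34/161.
Numerically: ≈ 0.21118.
(Since a = 23 > μ = 4.85714, the bound 34/161 is < 1 and informative.)

P[X ≥ 23] ≤ 34/161 ≈ 0.21118.


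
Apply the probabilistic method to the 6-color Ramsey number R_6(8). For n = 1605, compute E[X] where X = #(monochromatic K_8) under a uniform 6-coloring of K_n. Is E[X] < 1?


E[X] = C(1605, 8) · 6^{1 − 28} = 1073226690197348380200 · 6^{−27} = 1073226690197348380200/1023490369077469249536.
As a reduced fraction: E[X] = 14905926252740949725/14215144014964850688 ≈ 1.049.
Is E[X] < 1? NO.
Since E[X] ≥ 1, the first-moment bound is inconclusive at n = 1605; it does NOT by itself certify R_6(8) > 1605.

E[X] = 14905926252740949725/14215144014964850688 ≈ 1.049; E[X] ≥ 1; first-moment method inconclusive here.


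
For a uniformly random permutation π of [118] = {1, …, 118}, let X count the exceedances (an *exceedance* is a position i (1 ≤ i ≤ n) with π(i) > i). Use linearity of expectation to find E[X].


Write X = Σ_{i=1}^{118} X_i, where X_i = 1_{π(i) > i}.
For each fixed i, π(i) is uniform over {1, …, 118} (marginal of a uniform permutation), so P[π(i) > i] = (n − i)/n. Summing: Σ_{i=1}^{118} (n − i)/n = (0 + 1 + … + 117)/118 = 118(118 − 1)/(2·118) = (118 − 1)/2.
Hence E[X] = Σ_{i=1}^{118} (118 − i)/118 = 117/2 ≈ 58.500.

E[X] = 117/2 = 58.500.


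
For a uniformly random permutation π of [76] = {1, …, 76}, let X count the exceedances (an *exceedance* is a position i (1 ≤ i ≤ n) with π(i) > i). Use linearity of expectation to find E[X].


Write X = Σ_{i=1}^{76} X_i, where X_i = 1_{π(i) > i}.
For each fixed i, π(i) is uniform over {1, …, 76} (marginal of a uniform permutation), so P[π(i) > i] = (n − i)/n. Summing: Σ_{i=1}^{76} (n − i)/n = (0 + 1 + … + 75)/76 = 76(76 − 1)/(2·76) = (76 − 1)/2.
Hence E[X] = Σ_{i=1}^{76} (76 − i)/76 = 75/2 ≈ 37.5000.

E[X] = 75/2 = 37.5000.


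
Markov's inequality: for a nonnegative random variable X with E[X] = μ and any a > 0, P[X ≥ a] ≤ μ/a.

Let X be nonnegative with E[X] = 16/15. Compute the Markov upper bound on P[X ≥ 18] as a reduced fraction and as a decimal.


μ = E[X] = 16/15, a = 18.
Markov: P[X ≥ 18] ≤ μ/a = (16/15)/18 = 8/135.
Numerically: ≈ 0.0593.
(Since a = 18 > μ = 1.0667, the bound 8/135 is < 1 and informative.)

P[X ≥ 18] ≤ 8/135 ≈ 0.0593.


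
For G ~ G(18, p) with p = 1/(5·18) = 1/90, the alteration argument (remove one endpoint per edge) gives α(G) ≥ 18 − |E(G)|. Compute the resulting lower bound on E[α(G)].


E[|E(G)|] = C(18, 2)·p = 153 · (1/90) = 17/10.
E[α(G)] ≥ n − E[|E(G)|] = 18 − 17/10 = 163/10.
Numerically: ≈ 16.300000.
(This is only a lower bound; the true E[α(G)] may be larger.)

E[α(G)] ≥ 163/10 ≈ 16.300000.


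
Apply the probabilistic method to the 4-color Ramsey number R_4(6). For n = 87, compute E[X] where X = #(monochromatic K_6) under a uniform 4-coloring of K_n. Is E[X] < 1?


E[X] = C(87, 6) · 4^{1 − 15} = 504981379 · 4^{−14} = 504981379/268435456.
As a reduced fraction: E[X] = 504981379/268435456 ≈ 1.8812.
Is E[X] < 1? NO.
Since E[X] ≥ 1, the first-moment bound is inconclusive at n = 87; it does NOT by itself certify R_4(6) > 87.

E[X] = 504981379/268435456 ≈ 1.8812; E[X] ≥ 1; first-moment method inconclusive here.


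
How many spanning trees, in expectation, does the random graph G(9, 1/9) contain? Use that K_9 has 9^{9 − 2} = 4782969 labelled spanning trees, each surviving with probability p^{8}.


K_9 has 9^{9 − 2} = 4782969 labelled spanning trees.
For each such spanning tree H, let X_H = 1 if all 8 edges of H are present in G. Then P[X_H = 1] = p^{8} = (1/9)^{8} = 1/43046721.
By linearity of expectation: E[X] = Σ_H E[X_H] = 4782969 · p^{8} = 4782969 · 1/43046721 = 1/9.
Numerically: E[X] ≈ 0.111.

E[X] = 4782969 · (1/9)^{8} = 1/9 ≈ 0.111.


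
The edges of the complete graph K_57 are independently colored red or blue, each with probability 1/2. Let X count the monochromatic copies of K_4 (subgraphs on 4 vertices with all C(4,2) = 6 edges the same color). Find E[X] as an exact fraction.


Let X = Σ_S X_S over the C(57, 4) = 395010 subsets S of size 4, where X_S = 1 if the K_4 on S is monochromatic.
For a fixed S, the K_4 on S has C(4, 2) = 6 edges. P[all 6 edges red] = (1/2)^6, and likewise for blue, so P[monochromatic] = 2·(1/2)^6 = 2^{1 − 6} = 1/32.
By linearity of expectation: E[X] = C(57, 4) · 2^{1 − 6} = 395010 · 1/32 = 197505/16.
Numerically: E[X] ≈ 12344.06250.

E[X] = C(57,4)·2^(1−C(4,2)) = 197505/16 ≈ 12344.06250.


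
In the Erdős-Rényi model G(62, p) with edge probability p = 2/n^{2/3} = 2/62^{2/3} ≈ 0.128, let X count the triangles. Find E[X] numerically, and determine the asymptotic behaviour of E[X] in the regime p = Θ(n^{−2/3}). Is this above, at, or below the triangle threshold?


Number of potential triangles: C(62, 3) = 37820.
Each occurs with probability p³ ≈ (0.128)³ ≈ 2.08117e-03.
By linearity: E[X] = C(62, 3)·p³ ≈ 37820 · 2.08117e-03 ≈ 78.710.
Since α = 2/3 < 1, p = c/n^{2/3} ≫ 1/n is above the triangle threshold p ~ 1/n. Asymptotically E[X] ~ (c³/6)·n^{3(1−α)} = (2³/6)·n^{1} → ∞; triangles are abundant w.h.p.

E[X] ≈ 78.710; in regime p = Θ(1/n^{2/3}) E[X] diverges (above the triangle threshold p ~ 1/n).


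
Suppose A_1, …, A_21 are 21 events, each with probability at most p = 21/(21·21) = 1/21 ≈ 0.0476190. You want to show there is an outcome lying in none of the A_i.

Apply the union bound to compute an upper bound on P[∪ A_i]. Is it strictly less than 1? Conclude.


Union bound: P[∪_{i=1}^{21} A_i] ≤ Σ_i P[A_i] ≤ 21·p = 21·(1/21) = 1.
Numerically: 1 ≈ 1.0000000.
Is 1 < 1? NO.
Since the bound 1 is ≥ 1, the union bound is uninformative here; it does NOT by itself certify existence.

21·p = 1 ≈ 1.0000000; existence NOT certified by the union bound.


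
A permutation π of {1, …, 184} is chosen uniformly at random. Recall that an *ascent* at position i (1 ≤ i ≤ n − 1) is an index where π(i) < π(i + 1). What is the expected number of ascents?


Write X = Σ X_I over i = 1, …, 183, with X_I the indicator of one ascent.
There are 183 indicators.
For each fixed i, the pair (π(i), π(i+1)) is a uniformly random ordered pair of distinct values from {1, …, 184}; by symmetry P[π(i) < π(i+1)] = 1/2.
By linearity: E[X] = 183 · (1/2) = (184 − 1) · (1/2) = 183/2 ≈ 91.500000.

E[X] = 183/2 = 91.500000.


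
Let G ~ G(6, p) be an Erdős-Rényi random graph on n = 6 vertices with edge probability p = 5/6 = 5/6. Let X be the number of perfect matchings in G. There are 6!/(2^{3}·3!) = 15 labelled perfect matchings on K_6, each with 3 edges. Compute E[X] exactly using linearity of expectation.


K_6 has 6!/(2^{3}·3!) = 15 labelled perfect matchings.
For each such perfect matching H, let X_H = 1 if all 3 edges of H are present in G. Then P[X_H = 1] = p^{3} = (5/6)^{3} = 125/216.
By linearity of expectation: E[X] = Σ_H E[X_H] = 15 · p^{3} = 15 · 125/216 = 625/72.
Numerically: E[X] ≈ 8.68056.

E[X] = 15 · (5/6)^{3} = 625/72 ≈ 8.68056.


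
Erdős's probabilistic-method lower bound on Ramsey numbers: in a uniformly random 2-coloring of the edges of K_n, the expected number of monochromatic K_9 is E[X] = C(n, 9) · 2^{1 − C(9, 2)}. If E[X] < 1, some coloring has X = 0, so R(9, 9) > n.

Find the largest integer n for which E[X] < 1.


We need C(n, 9) · 2^{1 − 36} < 1, i.e. C(n, 9) < 2^{36 − 1} = 34359738368.
Check values of n near the boundary:
  n = 63: C(63, 9) = 23667689815; 23667689815 < 34359738368? YES
  n = 64: C(64, 9) = 27540584512; 27540584512 < 34359738368? YES
  n = 65: C(65, 9) = 31966749880; 31966749880 < 34359738368? YES
  n = 66: C(66, 9) = 37014131440; 37014131440 < 34359738368? NO
  n = 67: C(67, 9) = 42757703560; 42757703560 < 34359738368? NO
The largest n with C(n, 9) < 34359738368 is n = 65 (where E[X] = 3995843735/4294967296 ≈ 0.930355). Hence R(9, 9) > 65, i.e. R(9, 9) ≥ 66.

Largest n = 65; hence R(9, 9) > 65.


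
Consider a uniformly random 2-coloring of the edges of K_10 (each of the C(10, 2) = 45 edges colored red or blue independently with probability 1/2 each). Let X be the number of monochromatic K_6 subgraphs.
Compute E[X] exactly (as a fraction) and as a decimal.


Let X = Σ_S X_S over the C(10, 6) = 210 subsets S of size 6, where X_S = 1 if the K_6 on S is monochromatic.
For a fixed S, the K_6 on S has C(6, 2) = 15 edges. P[all 15 edges red] = (1/2)^15, and likewise for blue, so P[monochromatic] = 2·(1/2)^15 = 2^{1 − 15} = 1/16384.
By linearity of expectation: E[X] = C(10, 6) · 2^{1 − 15} = 210 · 1/16384 = 105/8192.
Numerically: E[X] ≈ 0.013.

E[X] = C(10,6)·2^(1−C(6,2)) = 105/8192 ≈ 0.013.


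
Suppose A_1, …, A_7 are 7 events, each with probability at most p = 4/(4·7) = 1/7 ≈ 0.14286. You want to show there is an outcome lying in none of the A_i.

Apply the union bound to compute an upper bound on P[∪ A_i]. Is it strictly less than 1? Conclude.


Union bound: P[∪_{i=1}^{7} A_i] ≤ Σ_i P[A_i] ≤ 7·p = 7·(1/7) = 1.
Numerically: 1 ≈ 1.00000.
Is 1 < 1? NO.
Since the bound 1 is ≥ 1, the union bound is uninformative here; it does NOT by itself certify existence.

7·p = 1 ≈ 1.00000; existence NOT certified by the union bound.


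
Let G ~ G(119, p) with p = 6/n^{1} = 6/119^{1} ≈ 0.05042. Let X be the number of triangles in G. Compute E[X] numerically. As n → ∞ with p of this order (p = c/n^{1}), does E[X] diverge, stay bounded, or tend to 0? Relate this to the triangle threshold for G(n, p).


Number of potential triangles: C(119, 3) = 273819.
Each occurs with probability p³ ≈ (0.05042)³ ≈ 1.281778e-04.
By linearity: E[X] = C(119, 3)·p³ ≈ 273819 · 1.281778e-04 ≈ 35.0975.
Here α = 1, so p = 6/n is exactly at the triangle threshold p ~ 1/n. Asymptotically E[X] → c³/6 = 6³/6 = 36 ≈ 36.0000, a bounded constant. In this regime the triangle count is asymptotically Poisson(c³/6).

E[X] ≈ 35.0975; in regime p = Θ(1/n^{1}) E[X] stays bounded (at the triangle threshold p ~ 1/n).


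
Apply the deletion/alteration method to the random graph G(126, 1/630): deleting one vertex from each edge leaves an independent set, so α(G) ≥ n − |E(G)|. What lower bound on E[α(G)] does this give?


E[|E(G)|] = C(126, 2)·p = 7875 · (1/630) = 25/2.
E[α(G)] ≥ n − E[|E(G)|] = 126 − 25/2 = 227/2.
Numerically: ≈ 113.500000.
(This is only a lower bound; the true E[α(G)] may be larger.)

E[α(G)] ≥ 227/2 ≈ 113.500000.


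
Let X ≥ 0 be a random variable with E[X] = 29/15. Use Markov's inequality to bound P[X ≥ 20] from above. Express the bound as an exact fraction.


μ = E[X] = 29/15, a = 20.
Markov: P[X ≥ 20] ≤ μ/a = (29/15)/20 = 29/300.
Numerically: ≈ 0.096667.
(Since a = 20 > μ = 1.933333, the bound 29/300 is < 1 and informative.)

P[X ≥ 20] ≤ 29/300 ≈ 0.096667.


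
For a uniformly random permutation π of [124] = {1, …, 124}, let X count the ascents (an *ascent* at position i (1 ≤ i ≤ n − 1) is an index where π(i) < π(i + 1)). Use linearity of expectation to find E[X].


Write X = Σ X_I over i = 1, …, 123, with X_I the indicator of one ascent.
There are 123 indicators.
For each fixed i, the pair (π(i), π(i+1)) is a uniformly random ordered pair of distinct values from {1, …, 124}; by symmetry P[π(i) < π(i+1)] = 1/2.
By linearity: E[X] = 123 · (1/2) = (124 − 1) · (1/2) = 123/2 ≈ 61.50000.

E[X] = 123/2 = 61.50000.


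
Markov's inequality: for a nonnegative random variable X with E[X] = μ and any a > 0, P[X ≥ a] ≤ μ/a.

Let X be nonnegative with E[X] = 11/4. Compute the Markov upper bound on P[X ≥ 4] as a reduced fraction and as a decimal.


μ = E[X] = 11/4, a = 4.
Markov: P[X ≥ 4] ≤ μ/a = (11/4)/4 = 11/16.
Numerically: ≈ 0.6875.
(Since a = 4 > μ = 2.7500, the bound 11/16 is < 1 and informative.)

P[X ≥ 4] ≤ 11/16 ≈ 0.6875.


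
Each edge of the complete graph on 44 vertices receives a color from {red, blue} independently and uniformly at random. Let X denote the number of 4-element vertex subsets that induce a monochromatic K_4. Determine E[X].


Let X = Σ_S X_S over the C(44, 4) = 135751 subsets S of size 4, where X_S = 1 if the K_4 on S is monochromatic.
For a fixed S, the K_4 on S has C(4, 2) = 6 edges. P[all 6 edges red] = (1/2)^6, and likewise for blue, so P[monochromatic] = 2·(1/2)^6 = 2^{1 − 6} = 1/32.
By linearity: E[X] = C(44, 4) · 2^{1 − 6} = 135751 · 1/32 = 135751/32.
Numerically: E[X] ≈ 4242.219.

E[X] = C(44,4)·2^(1−C(4,2)) = 135751/32 ≈ 4242.219.


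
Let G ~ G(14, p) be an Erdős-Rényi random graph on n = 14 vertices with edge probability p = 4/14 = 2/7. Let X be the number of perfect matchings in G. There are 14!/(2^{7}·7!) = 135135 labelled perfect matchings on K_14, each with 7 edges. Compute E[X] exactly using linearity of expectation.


K_14 has 14!/(2^{7}·7!) = 135135 labelled perfect matchings.
For each such perfect matching H, let X_H = 1 if all 7 edges of H are present in G. Then P[X_H = 1] = p^{7} = (2/7)^{7} = 128/823543.
By linearity: E[X] = Σ_H E[X_H] = 135135 · p^{7} = 135135 · 128/823543 = 2471040/117649.
Numerically: E[X] ≈ 21.0035.

E[X] = 135135 · (2/7)^{7} = 2471040/117649 ≈ 21.0035.


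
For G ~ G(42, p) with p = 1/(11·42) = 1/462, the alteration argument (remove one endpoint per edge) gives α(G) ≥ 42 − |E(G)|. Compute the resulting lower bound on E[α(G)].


E[|E(G)|] = C(42, 2)·p = 861 · (1/462) = 41/22.
E[α(G)] ≥ n − E[|E(G)|] = 42 − 41/22 = 883/22.
Numerically: ≈ 40.13636.
(This is only a lower bound; the true E[α(G)] may be larger.)

E[α(G)] ≥ 883/22 ≈ 40.13636.


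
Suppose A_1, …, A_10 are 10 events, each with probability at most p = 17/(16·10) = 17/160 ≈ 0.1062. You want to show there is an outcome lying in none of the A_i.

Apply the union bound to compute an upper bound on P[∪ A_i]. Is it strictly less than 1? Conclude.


Union bound: P[∪_{i=1}^{10} A_i] ≤ Σ_i P[A_i] ≤ 10·p = 10·(17/160) = 17/16.
Numerically: 17/16 ≈ 1.0625.
Is 17/16 < 1? NO.
Since the bound 17/16 is ≥ 1, the union bound is uninformative here; it does NOT by itself certify existence.

10·p = 17/16 ≈ 1.0625; existence NOT certified by the union bound.


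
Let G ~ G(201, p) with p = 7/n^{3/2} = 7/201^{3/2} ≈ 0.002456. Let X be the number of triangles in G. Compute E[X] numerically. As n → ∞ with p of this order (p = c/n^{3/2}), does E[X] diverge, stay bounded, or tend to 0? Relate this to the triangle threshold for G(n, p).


Number of potential triangles: C(201, 3) = 1333300.
Each occurs with probability p³ ≈ (0.002456)³ ≈ 1.482217e-08.
By linearity: E[X] = C(201, 3)·p³ ≈ 1333300 · 1.482217e-08 ≈ 0.0198.
Since α = 3/2 > 1, p = c/n^{3/2} = o(1/n) is below the triangle threshold p ~ 1/n. Asymptotically E[X] ~ (c³/6)·n^{3(1−α)} = (7³/6)·n^{-1.5} → 0, so by Markov's inequality G has no triangles w.h.p.

E[X] ≈ 0.0198; in regime p = Θ(1/n^{3/2}) E[X] tends to 0 (below the triangle threshold p ~ 1/n).


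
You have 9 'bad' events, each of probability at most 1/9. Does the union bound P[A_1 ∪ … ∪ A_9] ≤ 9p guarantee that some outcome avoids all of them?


Union bound: P[∪_{i=1}^{9} A_i] ≤ Σ_i P[A_i] ≤ 9·p = 9·(1/9) = 1.
Numerically: 1 ≈ 1.000000.
Is 1 < 1? NO.
Since the bound 1 is ≥ 1, the union bound is uninformative here; it does NOT by itself certify existence.

9·p = 1 ≈ 1.000000; existence NOT certified by the union bound.


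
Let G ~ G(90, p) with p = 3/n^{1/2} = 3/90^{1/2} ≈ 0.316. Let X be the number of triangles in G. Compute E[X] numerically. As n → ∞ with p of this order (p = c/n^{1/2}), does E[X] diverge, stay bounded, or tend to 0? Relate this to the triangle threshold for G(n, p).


Number of potential triangles: C(90, 3) = 117480.
Each occurs with probability p³ ≈ (0.316)³ ≈ 3.16228e-02.
By linearity: E[X] = C(90, 3)·p³ ≈ 117480 · 3.16228e-02 ≈ 3715.044.
Since α = 1/2 < 1, p = c/n^{1/2} ≫ 1/n is above the triangle threshold p ~ 1/n. Asymptotically E[X] ~ (c³/6)·n^{3(1−α)} = (3³/6)·n^{1.5} → ∞; triangles are abundant w.h.p.

E[X] ≈ 3715.044; in regime p = Θ(1/n^{1/2}) E[X] diverges (above the triangle threshold p ~ 1/n).


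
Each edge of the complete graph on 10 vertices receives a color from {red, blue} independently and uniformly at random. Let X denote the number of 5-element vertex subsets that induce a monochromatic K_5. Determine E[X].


Let X = Σ_S X_S over the C(10, 5) = 252 subsets S of size 5, where X_S = 1 if the K_5 on S is monochromatic.
For a fixed S, the K_5 on S has C(5, 2) = 10 edges. P[all 10 edges red] = (1/2)^10, and likewise for blue, so P[monochromatic] = 2·(1/2)^10 = 2^{1 − 10} = 1/512.
Summing: E[X] = C(10, 5) · 2^{1 − 10} = 252 · 1/512 = 63/128.
Numerically: E[X] ≈ 0.492188.

E[X] = C(10,5)·2^(1−C(5,2)) = 63/128 ≈ 0.492188.


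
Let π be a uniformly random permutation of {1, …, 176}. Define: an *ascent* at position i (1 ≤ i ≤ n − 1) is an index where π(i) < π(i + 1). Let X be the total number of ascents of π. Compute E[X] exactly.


Write X = Σ X_I over i = 1, …, 175, with X_I the indicator of one ascent.
There are 175 indicators.
For each fixed i, the pair (π(i), π(i+1)) is a uniformly random ordered pair of distinct values from {1, …, 176}; by symmetry P[π(i) < π(i+1)] = 1/2.
By linearity: E[X] = 175 · (1/2) = (176 − 1) · (1/2) = 175/2 ≈ 87.500.

E[X] = 175/2 = 87.500.


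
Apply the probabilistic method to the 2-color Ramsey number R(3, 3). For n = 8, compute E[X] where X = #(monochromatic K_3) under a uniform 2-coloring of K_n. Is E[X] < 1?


E[X] = C(8, 3) · 2^{1 − 3} = 56 · 2^{−2} = 56/4.
As a reduced fraction: E[X] = 14 ≈ 14.00000.
Is E[X] < 1? NO.
Since E[X] ≥ 1, the first-moment bound is inconclusive at n = 8; it does NOT by itself certify R(3, 3) > 8.

E[X] = 14 ≈ 14.00000; E[X] ≥ 1; first-moment method inconclusive here.


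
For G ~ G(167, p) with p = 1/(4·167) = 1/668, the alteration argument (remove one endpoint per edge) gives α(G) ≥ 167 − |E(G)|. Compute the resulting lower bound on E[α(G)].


E[|E(G)|] = C(167, 2)·p = 13861 · (1/668) = 83/4.
E[α(G)] ≥ n − E[|E(G)|] = 167 − 83/4 = 585/4.
Numerically: ≈ 146.250.
(This is only a lower bound; the true E[α(G)] may be larger.)

E[α(G)] ≥ 585/4 ≈ 146.250.


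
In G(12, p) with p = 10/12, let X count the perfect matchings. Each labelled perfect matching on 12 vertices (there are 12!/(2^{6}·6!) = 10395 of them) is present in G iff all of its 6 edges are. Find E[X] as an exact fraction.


K_12 has 12!/(2^{6}·6!) = 10395 labelled perfect matchings.
For each such perfect matching H, let X_H = 1 if all 6 edges of H are present in G. Then P[X_H = 1] = p^{6} = (5/6)^{6} = 15625/46656.
By linearity of expectation: E[X] = Σ_H E[X_H] = 10395 · p^{6} = 10395 · 15625/46656 = 6015625/1728.
Numerically: E[X] ≈ 3481.3.

E[X] = 10395 · (5/6)^{6} = 6015625/1728 ≈ 3481.3.


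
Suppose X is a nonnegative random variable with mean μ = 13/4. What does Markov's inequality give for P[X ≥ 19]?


μ = E[X] = 13/4, a = 19.
Markov: P[X ≥ 19] ≤ μ/a = (13/4)/19 = 13/76.
Numerically: ≈ 0.1711.
(Since a = 19 > μ = 3.2500, the bound 13/76 is < 1 and informative.)

P[X ≥ 19] ≤ 13/76 ≈ 0.1711.


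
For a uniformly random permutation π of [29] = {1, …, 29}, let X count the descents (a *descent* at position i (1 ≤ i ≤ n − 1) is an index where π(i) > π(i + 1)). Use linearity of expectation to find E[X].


Write X = Σ X_I over i = 1, …, 28, with X_I the indicator of one descent.
There are 28 indicators.
For each fixed i, the pair (π(i), π(i+1)) is a uniformly random ordered pair of distinct values from {1, …, 29}; by symmetry P[π(i) > π(i+1)] = 1/2.
By linearity: E[X] = 28 · (1/2) = (29 − 1) · (1/2) = 14 ≈ 14.00000.

E[X] = 14 = 14.00000.


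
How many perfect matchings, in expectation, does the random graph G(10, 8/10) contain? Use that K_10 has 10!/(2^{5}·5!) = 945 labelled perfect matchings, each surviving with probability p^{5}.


K_10 has 10!/(2^{5}·5!) = 945 labelled perfect matchings.
For each such perfect matching H, let X_H = 1 if all 5 edges of H are present in G. Then P[X_H = 1] = p^{5} = (4/5)^{5} = 1024/3125.
By linearity of expectation: E[X] = Σ_H E[X_H] = 945 · p^{5} = 945 · 1024/3125 = 193536/625.
Numerically: E[X] ≈ 310.

E[X] = 945 · (4/5)^{5} = 193536/625 ≈ 310.


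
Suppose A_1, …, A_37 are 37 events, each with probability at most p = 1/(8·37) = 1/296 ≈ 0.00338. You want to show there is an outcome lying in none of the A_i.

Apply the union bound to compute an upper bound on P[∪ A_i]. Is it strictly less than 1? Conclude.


Union bound: P[∪_{i=1}^{37} A_i] ≤ Σ_i P[A_i] ≤ 37·p = 37·(1/296) = 1/8.
Numerically: 1/8 ≈ 0.12500.
Is 1/8 < 1? YES.
Since P[∪ A_i] ≤ 1/8 < 1, the complement has P[∩ A_i^c] ≥ 1 − 1/8 = 7/8 > 0, so some outcome avoids every A_i.

37·p = 1/8 ≈ 0.12500; existence CERTIFIED by the union bound.


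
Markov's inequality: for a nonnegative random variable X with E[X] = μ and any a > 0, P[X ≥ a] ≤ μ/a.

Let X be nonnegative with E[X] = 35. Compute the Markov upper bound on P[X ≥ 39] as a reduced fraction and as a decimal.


μ = E[X] = 35, a = 39.
Markov: P[X ≥ 39] ≤ μ/a = (35)/39 = 35/39.
Numerically: ≈ 0.897.
(Since a = 39 > μ = 35.000, the bound 35/39 is < 1 and informative.)

P[X ≥ 39] ≤ 35/39 ≈ 0.897.


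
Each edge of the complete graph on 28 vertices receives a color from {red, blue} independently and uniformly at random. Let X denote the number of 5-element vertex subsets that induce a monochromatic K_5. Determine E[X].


Let X = Σ_S X_S over the C(28, 5) = 98280 subsets S of size 5, where X_S = 1 if the K_5 on S is monochromatic.
For a fixed S, the K_5 on S has C(5, 2) = 10 edges. P[all 10 edges red] = (1/2)^10, and likewise for blue, so P[monochromatic] = 2·(1/2)^10 = 2^{1 − 10} = 1/512.
By linearity: E[X] = C(28, 5) · 2^{1 − 10} = 98280 · 1/512 = 12285/64.
Numerically: E[X] ≈ 191.95312.

E[X] = C(28,5)·2^(1−C(5,2)) = 12285/64 ≈ 191.95312.


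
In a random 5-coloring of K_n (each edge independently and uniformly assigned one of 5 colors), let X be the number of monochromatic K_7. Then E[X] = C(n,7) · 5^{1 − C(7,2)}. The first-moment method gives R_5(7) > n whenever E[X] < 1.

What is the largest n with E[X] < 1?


We need C(n, 7) · 5^{1 − 21} < 1, i.e. C(n, 7) < 5^{21 − 1} = 95367431640625.
Check values of n near the boundary:
  n = 337: C(337, 7) = 91989916924632; 91989916924632 < 95367431640625? YES
  n = 338: C(338, 7) = 93935323022736; 93935323022736 < 95367431640625? YES
  n = 339: C(339, 7) = 95915887062372; 95915887062372 < 95367431640625? NO
  n = 340: C(340, 7) = 97932136940560; 97932136940560 < 95367431640625? NO
  n = 341: C(341, 7) = 99984606876440; 99984606876440 < 95367431640625? NO
The largest n with C(n, 7) < 95367431640625 is n = 338 (where E[X] = 93935323022736/95367431640625 ≈ 0.9850). Hence R_5(7) > 338, i.e. R_5(7) ≥ 339.

Largest n = 338; hence R_5(7) > 338.


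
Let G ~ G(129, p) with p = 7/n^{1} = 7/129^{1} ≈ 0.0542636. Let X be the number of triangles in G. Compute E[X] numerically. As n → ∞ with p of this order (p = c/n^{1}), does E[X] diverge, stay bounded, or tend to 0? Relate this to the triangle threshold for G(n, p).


Number of potential triangles: C(129, 3) = 349504.
Each occurs with probability p³ ≈ (0.0542636)³ ≈ 1.59780946e-04.
By linearity: E[X] = C(129, 3)·p³ ≈ 349504 · 1.59780946e-04 ≈ 55.844080.
Here α = 1, so p = 7/n is exactly at the triangle threshold p ~ 1/n. Asymptotically E[X] → c³/6 = 7³/6 = 343/6 ≈ 57.166667, a bounded constant. In this regime the triangle count is asymptotically Poisson(c³/6).

E[X] ≈ 55.844080; in regime p = Θ(1/n^{1}) E[X] stays bounded (at the triangle threshold p ~ 1/n).
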